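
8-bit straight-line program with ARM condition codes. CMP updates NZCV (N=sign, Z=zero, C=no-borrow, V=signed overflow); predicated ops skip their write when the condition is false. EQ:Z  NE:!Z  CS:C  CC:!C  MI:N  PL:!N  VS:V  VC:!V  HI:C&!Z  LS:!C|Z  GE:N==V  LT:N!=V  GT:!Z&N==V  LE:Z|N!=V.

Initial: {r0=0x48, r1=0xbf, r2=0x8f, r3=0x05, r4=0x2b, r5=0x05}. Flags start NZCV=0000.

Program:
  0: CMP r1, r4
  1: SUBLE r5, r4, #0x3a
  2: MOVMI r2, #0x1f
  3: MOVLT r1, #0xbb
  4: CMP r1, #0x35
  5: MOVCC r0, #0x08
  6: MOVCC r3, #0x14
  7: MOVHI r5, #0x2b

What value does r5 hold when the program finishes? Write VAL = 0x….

VAL = 0x2b

[0] flags=1010 → (cmp)
[1] flags=1010 LE?T → r5=0xf1
[2] flags=1010 MI?T → r2=0x1f
[3] flags=1010 LT?T → r1=0xbb
[4] flags=1010 → (cmp)
[5] flags=1010 CC?F → skip
[6] flags=1010 CC?F → skip
[7] flags=1010 HI?T → r5=0x2b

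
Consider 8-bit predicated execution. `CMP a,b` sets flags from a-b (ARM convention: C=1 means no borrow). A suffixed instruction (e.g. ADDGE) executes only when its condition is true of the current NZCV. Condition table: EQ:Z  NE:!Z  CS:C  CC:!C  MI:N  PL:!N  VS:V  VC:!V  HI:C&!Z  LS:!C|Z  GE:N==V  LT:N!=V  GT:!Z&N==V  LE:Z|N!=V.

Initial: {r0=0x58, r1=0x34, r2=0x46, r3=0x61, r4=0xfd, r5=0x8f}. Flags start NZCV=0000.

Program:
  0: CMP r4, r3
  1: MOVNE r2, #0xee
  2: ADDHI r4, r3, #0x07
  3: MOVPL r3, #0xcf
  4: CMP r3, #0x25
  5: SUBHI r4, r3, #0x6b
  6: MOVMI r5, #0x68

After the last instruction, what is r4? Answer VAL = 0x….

0: ✓ CMP  NZCV=1010
1: ✓ MOVNE  r2←0xee
2: ✓ ADDHI  r4←0x68
3: · MOVPL
4: ✓ CMP  NZCV=0010
5: ✓ SUBHI  r4←0xf6
6: · MOVMI

VAL = 0xf6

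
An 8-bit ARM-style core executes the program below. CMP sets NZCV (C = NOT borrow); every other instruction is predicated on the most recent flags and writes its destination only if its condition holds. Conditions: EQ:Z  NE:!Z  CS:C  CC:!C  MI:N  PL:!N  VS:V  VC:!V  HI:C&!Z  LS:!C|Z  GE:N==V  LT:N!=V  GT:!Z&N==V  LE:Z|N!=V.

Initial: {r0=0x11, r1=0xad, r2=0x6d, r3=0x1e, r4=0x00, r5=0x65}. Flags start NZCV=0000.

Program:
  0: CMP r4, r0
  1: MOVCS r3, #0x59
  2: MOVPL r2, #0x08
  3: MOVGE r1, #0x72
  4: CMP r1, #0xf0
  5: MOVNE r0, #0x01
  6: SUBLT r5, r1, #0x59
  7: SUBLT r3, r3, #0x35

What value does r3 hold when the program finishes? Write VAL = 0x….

0: ✓ CMP  NZCV=1000
1: · MOVCS
2: · MOVPL
3: · MOVGE
4: ✓ CMP  NZCV=1000
5: ✓ MOVNE  r0←0x01
6: ✓ SUBLT  r5←0x54
7: ✓ SUBLT  r3←0xe9

VAL = 0xe9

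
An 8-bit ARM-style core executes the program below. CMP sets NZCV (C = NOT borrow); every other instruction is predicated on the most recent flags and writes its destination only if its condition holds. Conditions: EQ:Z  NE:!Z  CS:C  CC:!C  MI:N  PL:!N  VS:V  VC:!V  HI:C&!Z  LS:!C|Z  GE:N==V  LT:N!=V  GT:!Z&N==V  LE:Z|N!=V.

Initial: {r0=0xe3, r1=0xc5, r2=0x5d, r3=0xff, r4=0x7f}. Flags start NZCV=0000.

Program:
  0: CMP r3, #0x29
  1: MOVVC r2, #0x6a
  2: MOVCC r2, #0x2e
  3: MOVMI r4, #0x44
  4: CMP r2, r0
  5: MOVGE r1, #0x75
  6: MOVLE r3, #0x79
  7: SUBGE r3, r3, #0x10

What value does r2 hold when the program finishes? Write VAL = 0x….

VAL = 0x6a

0: ✓ CMP  NZCV=1010
1: ✓ MOVVC  r2←0x6a
2: · MOVCC
3: ✓ MOVMI  r4←0x44
4: ✓ CMP  NZCV=1001
5: ✓ MOVGE  r1←0x75
6: · MOVLE
7: ✓ SUBGE  r3←0xef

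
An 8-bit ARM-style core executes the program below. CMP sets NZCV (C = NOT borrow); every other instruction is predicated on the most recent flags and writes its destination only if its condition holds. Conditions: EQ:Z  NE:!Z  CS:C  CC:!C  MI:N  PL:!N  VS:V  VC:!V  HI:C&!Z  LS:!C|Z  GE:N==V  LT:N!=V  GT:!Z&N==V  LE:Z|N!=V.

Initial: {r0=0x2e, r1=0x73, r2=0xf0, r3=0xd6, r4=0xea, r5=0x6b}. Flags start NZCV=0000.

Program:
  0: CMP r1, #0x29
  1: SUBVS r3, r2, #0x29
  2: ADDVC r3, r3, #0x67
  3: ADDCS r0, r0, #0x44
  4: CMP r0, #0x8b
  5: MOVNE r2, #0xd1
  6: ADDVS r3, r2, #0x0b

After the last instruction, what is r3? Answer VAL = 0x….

VAL = 0xdc

[0] flags=0010 → (cmp)
[1] flags=0010 VS?F → skip
[2] flags=0010 VC?T → r3=0x3d
[3] flags=0010 CS?T → r0=0x72
[4] flags=1001 → (cmp)
[5] flags=1001 NE?T → r2=0xd1
[6] flags=1001 VS?T → r3=0xdc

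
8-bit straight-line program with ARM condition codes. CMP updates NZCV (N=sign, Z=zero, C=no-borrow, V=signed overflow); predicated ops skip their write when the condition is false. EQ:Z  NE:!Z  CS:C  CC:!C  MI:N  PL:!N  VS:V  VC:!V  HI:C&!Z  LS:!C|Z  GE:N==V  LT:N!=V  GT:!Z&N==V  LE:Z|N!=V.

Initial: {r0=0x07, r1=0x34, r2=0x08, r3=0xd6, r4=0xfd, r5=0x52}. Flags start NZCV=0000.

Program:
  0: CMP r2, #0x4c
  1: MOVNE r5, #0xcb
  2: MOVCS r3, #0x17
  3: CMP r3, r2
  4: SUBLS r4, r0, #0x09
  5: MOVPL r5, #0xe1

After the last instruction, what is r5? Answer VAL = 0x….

VAL = 0xcb

0: ✓ CMP  NZCV=1000
1: ✓ MOVNE  r5←0xcb
2: · MOVCS
3: ✓ CMP  NZCV=1010
4: · SUBLS
5: · MOVPL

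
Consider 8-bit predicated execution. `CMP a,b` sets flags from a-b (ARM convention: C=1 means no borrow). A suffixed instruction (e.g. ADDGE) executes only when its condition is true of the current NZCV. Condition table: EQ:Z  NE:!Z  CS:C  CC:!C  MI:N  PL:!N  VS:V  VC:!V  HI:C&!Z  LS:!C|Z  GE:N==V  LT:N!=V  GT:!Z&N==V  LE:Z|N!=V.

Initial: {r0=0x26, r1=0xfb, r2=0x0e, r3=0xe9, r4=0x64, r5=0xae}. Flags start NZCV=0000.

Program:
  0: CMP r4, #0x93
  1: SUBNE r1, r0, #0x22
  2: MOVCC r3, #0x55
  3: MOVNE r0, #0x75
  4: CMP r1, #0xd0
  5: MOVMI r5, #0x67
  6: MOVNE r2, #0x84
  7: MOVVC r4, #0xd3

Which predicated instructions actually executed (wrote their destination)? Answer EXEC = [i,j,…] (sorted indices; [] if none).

0: ✓ CMP  NZCV=1001
1: ✓ SUBNE  r1←0x04
2: ✓ MOVCC  r3←0x55
3: ✓ MOVNE  r0←0x75
4: ✓ CMP  NZCV=0000
5: · MOVMI
6: ✓ MOVNE  r2←0x84
7: ✓ MOVVC  r4←0xd3

EXEC = [1,2,3,6,7]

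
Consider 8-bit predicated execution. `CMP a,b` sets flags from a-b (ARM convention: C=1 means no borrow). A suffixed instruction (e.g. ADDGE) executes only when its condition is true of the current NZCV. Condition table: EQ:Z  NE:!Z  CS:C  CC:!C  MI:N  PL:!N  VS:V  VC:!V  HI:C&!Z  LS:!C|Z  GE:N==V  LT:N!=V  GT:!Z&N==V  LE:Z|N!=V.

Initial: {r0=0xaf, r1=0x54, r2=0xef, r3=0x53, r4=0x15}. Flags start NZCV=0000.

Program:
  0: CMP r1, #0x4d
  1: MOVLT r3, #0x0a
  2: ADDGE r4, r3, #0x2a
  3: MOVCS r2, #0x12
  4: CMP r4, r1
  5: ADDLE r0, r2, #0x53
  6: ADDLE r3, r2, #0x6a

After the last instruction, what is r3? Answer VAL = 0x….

[0] flags=0010 → (cmp)
[1] flags=0010 LT?F → skip
[2] flags=0010 GE?T → r4=0x7d
[3] flags=0010 CS?T → r2=0x12
[4] flags=0010 → (cmp)
[5] flags=0010 LE?F → skip
[6] flags=0010 LE?F → skip

VAL = 0x53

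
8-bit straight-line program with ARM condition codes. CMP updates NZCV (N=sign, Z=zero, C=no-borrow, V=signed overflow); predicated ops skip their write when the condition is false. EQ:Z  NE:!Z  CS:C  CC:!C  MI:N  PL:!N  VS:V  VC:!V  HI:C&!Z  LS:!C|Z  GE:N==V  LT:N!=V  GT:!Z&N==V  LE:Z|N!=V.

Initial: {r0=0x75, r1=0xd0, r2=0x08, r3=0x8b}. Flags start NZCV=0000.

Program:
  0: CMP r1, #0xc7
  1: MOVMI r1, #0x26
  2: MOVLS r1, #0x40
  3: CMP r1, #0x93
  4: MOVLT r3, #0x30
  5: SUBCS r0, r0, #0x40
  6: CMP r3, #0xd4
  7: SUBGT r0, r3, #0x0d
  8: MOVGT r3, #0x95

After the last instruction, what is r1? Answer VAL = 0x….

[0] flags=0010 → (cmp)
[1] flags=0010 MI?F → skip
[2] flags=0010 LS?F → skip
[3] flags=0010 → (cmp)
[4] flags=0010 LT?F → skip
[5] flags=0010 CS?T → r0=0x35
[6] flags=1000 → (cmp)
[7] flags=1000 GT?F → skip
[8] flags=1000 GT?F → skip

VAL = 0xd0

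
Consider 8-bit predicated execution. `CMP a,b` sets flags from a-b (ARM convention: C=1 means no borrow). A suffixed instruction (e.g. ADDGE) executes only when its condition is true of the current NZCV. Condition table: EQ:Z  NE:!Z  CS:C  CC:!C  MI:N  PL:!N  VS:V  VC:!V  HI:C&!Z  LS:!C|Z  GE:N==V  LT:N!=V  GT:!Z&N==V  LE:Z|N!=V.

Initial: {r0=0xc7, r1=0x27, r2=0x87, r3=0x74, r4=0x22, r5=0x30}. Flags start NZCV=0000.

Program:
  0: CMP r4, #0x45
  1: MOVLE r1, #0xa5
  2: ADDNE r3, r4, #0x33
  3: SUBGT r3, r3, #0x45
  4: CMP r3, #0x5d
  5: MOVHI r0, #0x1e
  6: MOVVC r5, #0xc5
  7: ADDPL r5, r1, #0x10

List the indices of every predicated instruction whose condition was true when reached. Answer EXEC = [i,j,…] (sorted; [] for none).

[0] flags=1000 → (cmp)
[1] flags=1000 LE?T → r1=0xa5
[2] flags=1000 NE?T → r3=0x55
[3] flags=1000 GT?F → skip
[4] flags=1000 → (cmp)
[5] flags=1000 HI?F → skip
[6] flags=1000 VC?T → r5=0xc5
[7] flags=1000 PL?F → skip

EXEC = [1,2,6]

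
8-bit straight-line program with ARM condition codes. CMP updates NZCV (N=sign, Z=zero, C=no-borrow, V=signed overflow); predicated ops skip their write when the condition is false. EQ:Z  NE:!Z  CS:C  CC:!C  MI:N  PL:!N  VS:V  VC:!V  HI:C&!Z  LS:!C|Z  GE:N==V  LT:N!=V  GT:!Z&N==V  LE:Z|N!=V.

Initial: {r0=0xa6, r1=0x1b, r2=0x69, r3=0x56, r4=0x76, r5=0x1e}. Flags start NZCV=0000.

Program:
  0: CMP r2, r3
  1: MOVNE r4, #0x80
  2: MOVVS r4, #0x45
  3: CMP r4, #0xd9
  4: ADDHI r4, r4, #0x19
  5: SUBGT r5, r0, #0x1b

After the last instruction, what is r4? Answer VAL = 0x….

VAL = 0x80

[0] flags=0010 → (cmp)
[1] flags=0010 NE?T → r4=0x80
[2] flags=0010 VS?F → skip
[3] flags=1000 → (cmp)
[4] flags=1000 HI?F → skip
[5] flags=1000 GT?F → skip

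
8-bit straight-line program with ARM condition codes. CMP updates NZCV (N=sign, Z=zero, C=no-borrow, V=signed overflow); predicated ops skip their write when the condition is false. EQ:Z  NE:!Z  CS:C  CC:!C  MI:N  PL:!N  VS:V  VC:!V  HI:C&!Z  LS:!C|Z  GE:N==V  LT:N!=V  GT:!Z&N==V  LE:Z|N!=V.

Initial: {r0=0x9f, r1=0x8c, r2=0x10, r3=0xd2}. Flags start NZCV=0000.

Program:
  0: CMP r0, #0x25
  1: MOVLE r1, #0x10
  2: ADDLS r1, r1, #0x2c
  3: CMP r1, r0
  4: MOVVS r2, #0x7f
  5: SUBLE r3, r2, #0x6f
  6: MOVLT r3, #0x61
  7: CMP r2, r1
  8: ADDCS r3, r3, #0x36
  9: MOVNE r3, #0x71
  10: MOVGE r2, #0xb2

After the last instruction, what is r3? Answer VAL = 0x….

VAL = 0x08

[0] flags=0011 → (cmp)
[1] flags=0011 LE?T → r1=0x10
[2] flags=0011 LS?F → skip
[3] flags=0000 → (cmp)
[4] flags=0000 VS?F → skip
[5] flags=0000 LE?F → skip
[6] flags=0000 LT?F → skip
[7] flags=0110 → (cmp)
[8] flags=0110 CS?T → r3=0x08
[9] flags=0110 NE?F → skip
[10] flags=0110 GE?T → r2=0xb2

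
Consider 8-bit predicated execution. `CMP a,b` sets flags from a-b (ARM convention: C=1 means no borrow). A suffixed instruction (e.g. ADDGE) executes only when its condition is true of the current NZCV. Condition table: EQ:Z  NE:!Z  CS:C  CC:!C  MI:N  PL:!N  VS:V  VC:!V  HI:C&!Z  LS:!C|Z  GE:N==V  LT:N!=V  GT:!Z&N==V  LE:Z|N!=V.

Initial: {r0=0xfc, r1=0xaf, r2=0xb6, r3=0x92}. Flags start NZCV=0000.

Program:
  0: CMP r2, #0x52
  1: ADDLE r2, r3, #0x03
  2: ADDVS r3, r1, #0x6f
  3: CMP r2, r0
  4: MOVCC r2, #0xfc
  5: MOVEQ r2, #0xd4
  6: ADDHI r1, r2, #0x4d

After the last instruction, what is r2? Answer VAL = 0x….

VAL = 0xfc

[0] flags=0011 → (cmp)
[1] flags=0011 LE?T → r2=0x95
[2] flags=0011 VS?T → r3=0x1e
[3] flags=1000 → (cmp)
[4] flags=1000 CC?T → r2=0xfc
[5] flags=1000 EQ?F → skip
[6] flags=1000 HI?F → skip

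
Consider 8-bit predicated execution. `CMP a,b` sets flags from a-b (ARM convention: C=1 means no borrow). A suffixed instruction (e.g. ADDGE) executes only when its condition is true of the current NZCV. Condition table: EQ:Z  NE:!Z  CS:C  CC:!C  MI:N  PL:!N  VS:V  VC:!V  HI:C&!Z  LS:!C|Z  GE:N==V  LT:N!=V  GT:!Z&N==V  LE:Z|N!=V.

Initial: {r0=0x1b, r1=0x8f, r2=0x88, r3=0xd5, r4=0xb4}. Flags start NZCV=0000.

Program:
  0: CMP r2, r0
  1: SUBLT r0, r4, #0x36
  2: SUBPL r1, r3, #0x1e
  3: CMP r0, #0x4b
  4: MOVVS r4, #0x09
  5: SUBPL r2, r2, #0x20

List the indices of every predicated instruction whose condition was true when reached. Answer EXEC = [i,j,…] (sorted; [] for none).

EXEC = [1,2,5]

0: ✓ CMP  NZCV=0011
1: ✓ SUBLT  r0←0x7e
2: ✓ SUBPL  r1←0xb7
3: ✓ CMP  NZCV=0010
4: · MOVVS
5: ✓ SUBPL  r2←0x68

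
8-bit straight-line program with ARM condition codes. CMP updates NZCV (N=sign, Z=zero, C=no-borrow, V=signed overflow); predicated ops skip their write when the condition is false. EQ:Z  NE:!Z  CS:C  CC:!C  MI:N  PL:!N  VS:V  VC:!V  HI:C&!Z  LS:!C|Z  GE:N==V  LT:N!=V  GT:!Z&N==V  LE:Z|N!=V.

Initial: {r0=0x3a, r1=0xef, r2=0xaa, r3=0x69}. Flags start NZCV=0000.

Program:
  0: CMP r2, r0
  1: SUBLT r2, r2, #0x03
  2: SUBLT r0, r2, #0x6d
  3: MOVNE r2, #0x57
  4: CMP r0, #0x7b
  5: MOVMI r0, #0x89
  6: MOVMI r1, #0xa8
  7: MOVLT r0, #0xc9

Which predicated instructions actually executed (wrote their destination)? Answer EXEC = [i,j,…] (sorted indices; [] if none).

0: ✓ CMP  NZCV=0011
1: ✓ SUBLT  r2←0xa7
2: ✓ SUBLT  r0←0x3a
3: ✓ MOVNE  r2←0x57
4: ✓ CMP  NZCV=1000
5: ✓ MOVMI  r0←0x89
6: ✓ MOVMI  r1←0xa8
7: ✓ MOVLT  r0←0xc9

EXEC = [1,2,3,5,6,7]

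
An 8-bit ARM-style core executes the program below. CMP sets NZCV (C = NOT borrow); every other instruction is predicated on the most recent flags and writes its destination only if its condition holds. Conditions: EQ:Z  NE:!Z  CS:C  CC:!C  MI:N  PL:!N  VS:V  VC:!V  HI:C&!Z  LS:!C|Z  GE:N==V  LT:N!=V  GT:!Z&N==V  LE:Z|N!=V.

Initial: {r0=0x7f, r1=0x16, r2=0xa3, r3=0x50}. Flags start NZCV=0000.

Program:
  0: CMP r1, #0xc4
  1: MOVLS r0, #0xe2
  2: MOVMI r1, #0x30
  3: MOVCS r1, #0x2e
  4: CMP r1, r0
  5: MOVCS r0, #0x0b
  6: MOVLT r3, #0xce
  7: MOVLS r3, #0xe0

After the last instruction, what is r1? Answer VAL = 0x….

[0] flags=0000 → (cmp)
[1] flags=0000 LS?T → r0=0xe2
[2] flags=0000 MI?F → skip
[3] flags=0000 CS?F → skip
[4] flags=0000 → (cmp)
[5] flags=0000 CS?F → skip
[6] flags=0000 LT?F → skip
[7] flags=0000 LS?T → r3=0xe0

VAL = 0x16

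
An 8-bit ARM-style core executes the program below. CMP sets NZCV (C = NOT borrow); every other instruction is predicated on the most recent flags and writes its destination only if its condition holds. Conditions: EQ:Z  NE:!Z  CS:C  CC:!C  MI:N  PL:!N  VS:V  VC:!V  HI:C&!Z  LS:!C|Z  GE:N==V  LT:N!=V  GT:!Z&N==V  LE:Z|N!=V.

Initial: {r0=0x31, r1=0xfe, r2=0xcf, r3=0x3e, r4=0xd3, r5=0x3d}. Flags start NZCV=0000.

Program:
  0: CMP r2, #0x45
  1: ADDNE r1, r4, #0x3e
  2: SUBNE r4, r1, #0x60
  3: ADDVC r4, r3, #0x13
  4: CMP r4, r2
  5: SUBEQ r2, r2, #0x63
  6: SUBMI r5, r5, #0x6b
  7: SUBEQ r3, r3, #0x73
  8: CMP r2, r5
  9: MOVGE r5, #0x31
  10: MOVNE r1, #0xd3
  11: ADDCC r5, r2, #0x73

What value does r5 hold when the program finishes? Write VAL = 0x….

0: ✓ CMP  NZCV=1010
1: ✓ ADDNE  r1←0x11
2: ✓ SUBNE  r4←0xb1
3: ✓ ADDVC  r4←0x51
4: ✓ CMP  NZCV=1001
5: · SUBEQ
6: ✓ SUBMI  r5←0xd2
7: · SUBEQ
8: ✓ CMP  NZCV=1000
9: · MOVGE
10: ✓ MOVNE  r1←0xd3
11: ✓ ADDCC  r5←0x42

VAL = 0x42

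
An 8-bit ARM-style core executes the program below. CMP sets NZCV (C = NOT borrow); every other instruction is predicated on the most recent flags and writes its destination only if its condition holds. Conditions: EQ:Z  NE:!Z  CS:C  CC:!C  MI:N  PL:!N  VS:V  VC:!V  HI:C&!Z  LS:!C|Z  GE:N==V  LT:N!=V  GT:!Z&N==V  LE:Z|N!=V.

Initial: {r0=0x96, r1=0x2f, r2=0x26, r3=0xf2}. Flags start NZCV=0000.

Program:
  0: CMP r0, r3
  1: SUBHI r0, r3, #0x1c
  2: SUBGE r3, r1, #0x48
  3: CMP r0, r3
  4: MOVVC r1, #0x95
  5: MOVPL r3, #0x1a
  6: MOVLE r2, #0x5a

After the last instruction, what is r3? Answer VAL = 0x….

0: ✓ CMP  NZCV=1000
1: · SUBHI
2: · SUBGE
3: ✓ CMP  NZCV=1000
4: ✓ MOVVC  r1←0x95
5: · MOVPL
6: ✓ MOVLE  r2←0x5a

VAL = 0xf2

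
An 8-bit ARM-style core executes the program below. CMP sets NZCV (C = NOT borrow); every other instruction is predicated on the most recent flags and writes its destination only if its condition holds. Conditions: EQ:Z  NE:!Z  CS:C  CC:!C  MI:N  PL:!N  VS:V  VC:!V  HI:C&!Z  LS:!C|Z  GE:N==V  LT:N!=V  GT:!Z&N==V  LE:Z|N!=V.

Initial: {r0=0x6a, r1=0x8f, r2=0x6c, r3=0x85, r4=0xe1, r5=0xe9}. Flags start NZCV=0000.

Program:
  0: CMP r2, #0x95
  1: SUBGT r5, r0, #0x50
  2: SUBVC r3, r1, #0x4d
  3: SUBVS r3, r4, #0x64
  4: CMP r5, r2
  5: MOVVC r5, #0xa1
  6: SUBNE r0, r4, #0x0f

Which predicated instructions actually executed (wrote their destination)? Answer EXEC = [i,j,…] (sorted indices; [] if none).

EXEC = [1,3,5,6]

0: ✓ CMP  NZCV=1001
1: ✓ SUBGT  r5←0x1a
2: · SUBVC
3: ✓ SUBVS  r3←0x7d
4: ✓ CMP  NZCV=1000
5: ✓ MOVVC  r5←0xa1
6: ✓ SUBNE  r0←0xd2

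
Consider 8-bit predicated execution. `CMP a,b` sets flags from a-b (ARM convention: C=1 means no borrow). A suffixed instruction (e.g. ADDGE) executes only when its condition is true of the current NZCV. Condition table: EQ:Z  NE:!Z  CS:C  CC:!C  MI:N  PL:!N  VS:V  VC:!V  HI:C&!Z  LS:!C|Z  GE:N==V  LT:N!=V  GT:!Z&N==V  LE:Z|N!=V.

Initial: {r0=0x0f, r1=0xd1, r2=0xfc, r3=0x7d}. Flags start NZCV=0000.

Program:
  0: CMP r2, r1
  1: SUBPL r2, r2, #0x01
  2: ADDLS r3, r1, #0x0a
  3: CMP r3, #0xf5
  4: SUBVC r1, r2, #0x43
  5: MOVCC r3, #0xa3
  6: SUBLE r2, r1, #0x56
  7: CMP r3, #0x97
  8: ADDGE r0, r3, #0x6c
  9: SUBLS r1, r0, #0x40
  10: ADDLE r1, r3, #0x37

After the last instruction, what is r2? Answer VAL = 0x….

0: ✓ CMP  NZCV=0010
1: ✓ SUBPL  r2←0xfb
2: · ADDLS
3: ✓ CMP  NZCV=1001
4: · SUBVC
5: ✓ MOVCC  r3←0xa3
6: · SUBLE
7: ✓ CMP  NZCV=0010
8: ✓ ADDGE  r0←0x0f
9: · SUBLS
10: · ADDLE

VAL = 0xfb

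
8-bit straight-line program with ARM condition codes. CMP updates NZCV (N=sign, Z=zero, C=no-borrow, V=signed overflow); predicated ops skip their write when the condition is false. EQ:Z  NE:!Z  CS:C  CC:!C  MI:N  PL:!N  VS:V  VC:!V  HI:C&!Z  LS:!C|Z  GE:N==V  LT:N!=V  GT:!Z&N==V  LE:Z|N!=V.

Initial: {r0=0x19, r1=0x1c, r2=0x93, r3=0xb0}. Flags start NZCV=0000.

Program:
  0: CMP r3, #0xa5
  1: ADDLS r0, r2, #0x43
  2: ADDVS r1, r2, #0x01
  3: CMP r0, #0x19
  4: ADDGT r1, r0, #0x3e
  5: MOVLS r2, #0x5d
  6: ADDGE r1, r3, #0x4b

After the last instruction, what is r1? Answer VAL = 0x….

0: ✓ CMP  NZCV=0010
1: · ADDLS
2: · ADDVS
3: ✓ CMP  NZCV=0110
4: · ADDGT
5: ✓ MOVLS  r2←0x5d
6: ✓ ADDGE  r1←0xfb

VAL = 0xfb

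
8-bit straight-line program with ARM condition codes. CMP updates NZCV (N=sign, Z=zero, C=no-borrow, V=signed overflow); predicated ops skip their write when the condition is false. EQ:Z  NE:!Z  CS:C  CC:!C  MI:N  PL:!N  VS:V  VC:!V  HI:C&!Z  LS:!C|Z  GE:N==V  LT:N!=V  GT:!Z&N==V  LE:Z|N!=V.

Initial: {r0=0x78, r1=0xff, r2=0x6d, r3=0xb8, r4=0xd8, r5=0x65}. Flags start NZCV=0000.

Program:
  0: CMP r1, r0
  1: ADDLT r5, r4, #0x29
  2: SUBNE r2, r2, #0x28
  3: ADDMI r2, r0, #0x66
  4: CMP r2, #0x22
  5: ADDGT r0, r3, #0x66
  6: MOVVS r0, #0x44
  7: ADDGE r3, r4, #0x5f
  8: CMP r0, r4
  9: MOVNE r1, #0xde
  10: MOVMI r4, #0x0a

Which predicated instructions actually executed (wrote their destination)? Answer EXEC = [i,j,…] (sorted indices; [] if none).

[0] flags=1010 → (cmp)
[1] flags=1010 LT?T → r5=0x01
[2] flags=1010 NE?T → r2=0x45
[3] flags=1010 MI?T → r2=0xde
[4] flags=1010 → (cmp)
[5] flags=1010 GT?F → skip
[6] flags=1010 VS?F → skip
[7] flags=1010 GE?F → skip
[8] flags=1001 → (cmp)
[9] flags=1001 NE?T → r1=0xde
[10] flags=1001 MI?T → r4=0x0a

EXEC = [1,2,3,9,10]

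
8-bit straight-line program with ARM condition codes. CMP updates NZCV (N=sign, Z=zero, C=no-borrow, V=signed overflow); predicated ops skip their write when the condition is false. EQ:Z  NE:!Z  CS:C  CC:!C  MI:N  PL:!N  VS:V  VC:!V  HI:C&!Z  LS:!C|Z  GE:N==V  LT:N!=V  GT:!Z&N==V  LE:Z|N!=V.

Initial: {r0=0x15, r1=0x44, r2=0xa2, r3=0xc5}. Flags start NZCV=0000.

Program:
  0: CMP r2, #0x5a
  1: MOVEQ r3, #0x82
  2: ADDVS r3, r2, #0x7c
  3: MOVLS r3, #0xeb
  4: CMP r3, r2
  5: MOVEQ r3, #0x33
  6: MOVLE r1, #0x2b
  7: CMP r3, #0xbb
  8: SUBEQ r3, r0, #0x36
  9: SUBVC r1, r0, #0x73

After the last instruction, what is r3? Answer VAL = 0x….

[0] flags=0011 → (cmp)
[1] flags=0011 EQ?F → skip
[2] flags=0011 VS?T → r3=0x1e
[3] flags=0011 LS?F → skip
[4] flags=0000 → (cmp)
[5] flags=0000 EQ?F → skip
[6] flags=0000 LE?F → skip
[7] flags=0000 → (cmp)
[8] flags=0000 EQ?F → skip
[9] flags=0000 VC?T → r1=0xa2

VAL = 0x1e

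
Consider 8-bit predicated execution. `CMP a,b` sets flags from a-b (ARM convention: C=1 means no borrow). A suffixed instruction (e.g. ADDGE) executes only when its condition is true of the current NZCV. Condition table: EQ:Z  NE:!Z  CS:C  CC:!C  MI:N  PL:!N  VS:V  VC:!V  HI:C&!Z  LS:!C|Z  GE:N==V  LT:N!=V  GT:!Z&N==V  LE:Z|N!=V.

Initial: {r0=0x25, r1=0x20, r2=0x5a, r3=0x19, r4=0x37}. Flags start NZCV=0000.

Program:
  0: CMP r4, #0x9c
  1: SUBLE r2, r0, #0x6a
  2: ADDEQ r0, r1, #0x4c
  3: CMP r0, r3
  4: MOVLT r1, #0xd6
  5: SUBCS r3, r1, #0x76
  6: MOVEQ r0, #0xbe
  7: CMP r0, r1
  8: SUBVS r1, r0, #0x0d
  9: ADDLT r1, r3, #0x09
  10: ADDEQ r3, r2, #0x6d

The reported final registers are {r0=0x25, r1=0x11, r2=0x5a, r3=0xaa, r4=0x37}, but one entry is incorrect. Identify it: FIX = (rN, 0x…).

[0] flags=1001 → (cmp)
[1] flags=1001 LE?F → skip
[2] flags=1001 EQ?F → skip
[3] flags=0010 → (cmp)
[4] flags=0010 LT?F → skip
[5] flags=0010 CS?T → r3=0xaa
[6] flags=0010 EQ?F → skip
[7] flags=0010 → (cmp)
[8] flags=0010 VS?F → skip
[9] flags=0010 LT?F → skip
[10] flags=0010 EQ?F → skip

FIX = (r1, 0x20)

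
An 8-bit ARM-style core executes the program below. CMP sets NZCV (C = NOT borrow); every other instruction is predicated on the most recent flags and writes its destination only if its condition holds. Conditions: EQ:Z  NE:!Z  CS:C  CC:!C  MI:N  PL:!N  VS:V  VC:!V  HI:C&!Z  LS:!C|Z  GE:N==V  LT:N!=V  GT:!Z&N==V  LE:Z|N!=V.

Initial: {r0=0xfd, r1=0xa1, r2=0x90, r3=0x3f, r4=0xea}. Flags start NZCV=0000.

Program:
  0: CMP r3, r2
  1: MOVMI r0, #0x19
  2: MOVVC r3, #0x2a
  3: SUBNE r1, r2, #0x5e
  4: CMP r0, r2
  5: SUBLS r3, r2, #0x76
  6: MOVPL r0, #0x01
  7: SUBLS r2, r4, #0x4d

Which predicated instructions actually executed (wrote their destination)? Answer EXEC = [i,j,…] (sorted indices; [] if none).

EXEC = [1,3,5,7]

[0] flags=1001 → (cmp)
[1] flags=1001 MI?T → r0=0x19
[2] flags=1001 VC?F → skip
[3] flags=1001 NE?T → r1=0x32
[4] flags=1001 → (cmp)
[5] flags=1001 LS?T → r3=0x1a
[6] flags=1001 PL?F → skip
[7] flags=1001 LS?T → r2=0x9d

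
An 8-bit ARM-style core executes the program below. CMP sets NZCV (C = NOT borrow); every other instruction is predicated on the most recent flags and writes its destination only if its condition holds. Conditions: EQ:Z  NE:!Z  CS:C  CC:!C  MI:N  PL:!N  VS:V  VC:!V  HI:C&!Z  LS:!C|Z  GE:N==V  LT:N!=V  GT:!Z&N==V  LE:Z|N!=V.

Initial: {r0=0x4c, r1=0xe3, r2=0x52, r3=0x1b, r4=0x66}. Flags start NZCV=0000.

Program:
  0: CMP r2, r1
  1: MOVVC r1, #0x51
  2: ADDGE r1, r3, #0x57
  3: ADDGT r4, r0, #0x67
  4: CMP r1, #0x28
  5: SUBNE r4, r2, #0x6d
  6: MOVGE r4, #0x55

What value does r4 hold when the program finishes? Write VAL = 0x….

[0] flags=0000 → (cmp)
[1] flags=0000 VC?T → r1=0x51
[2] flags=0000 GE?T → r1=0x72
[3] flags=0000 GT?T → r4=0xb3
[4] flags=0010 → (cmp)
[5] flags=0010 NE?T → r4=0xe5
[6] flags=0010 GE?T → r4=0x55

VAL = 0x55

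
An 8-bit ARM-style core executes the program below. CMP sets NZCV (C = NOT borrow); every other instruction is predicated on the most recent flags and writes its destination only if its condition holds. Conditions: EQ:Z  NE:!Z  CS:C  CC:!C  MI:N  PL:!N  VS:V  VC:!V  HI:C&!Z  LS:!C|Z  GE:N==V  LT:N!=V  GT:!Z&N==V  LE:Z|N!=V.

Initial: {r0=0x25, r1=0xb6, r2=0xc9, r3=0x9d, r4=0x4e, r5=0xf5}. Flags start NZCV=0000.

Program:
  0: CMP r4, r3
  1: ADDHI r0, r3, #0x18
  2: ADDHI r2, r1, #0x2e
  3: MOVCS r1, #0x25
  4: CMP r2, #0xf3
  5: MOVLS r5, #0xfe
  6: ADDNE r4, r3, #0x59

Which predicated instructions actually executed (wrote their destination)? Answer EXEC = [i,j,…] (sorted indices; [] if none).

[0] flags=1001 → (cmp)
[1] flags=1001 HI?F → skip
[2] flags=1001 HI?F → skip
[3] flags=1001 CS?F → skip
[4] flags=1000 → (cmp)
[5] flags=1000 LS?T → r5=0xfe
[6] flags=1000 NE?T → r4=0xf6

EXEC = [5,6]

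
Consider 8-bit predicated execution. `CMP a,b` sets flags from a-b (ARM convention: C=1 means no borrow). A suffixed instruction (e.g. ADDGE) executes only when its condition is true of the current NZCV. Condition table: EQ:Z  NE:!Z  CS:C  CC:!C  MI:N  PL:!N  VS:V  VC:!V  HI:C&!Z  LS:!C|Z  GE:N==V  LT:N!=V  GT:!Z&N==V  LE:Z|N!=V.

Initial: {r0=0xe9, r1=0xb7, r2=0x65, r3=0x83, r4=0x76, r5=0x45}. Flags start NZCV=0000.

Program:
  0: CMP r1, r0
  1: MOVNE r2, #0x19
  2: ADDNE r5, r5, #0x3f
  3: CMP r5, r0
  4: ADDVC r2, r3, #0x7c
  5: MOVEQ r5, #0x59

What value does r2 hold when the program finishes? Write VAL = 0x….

0: ✓ CMP  NZCV=1000
1: ✓ MOVNE  r2←0x19
2: ✓ ADDNE  r5←0x84
3: ✓ CMP  NZCV=1000
4: ✓ ADDVC  r2←0xff
5: · MOVEQ

VAL = 0xff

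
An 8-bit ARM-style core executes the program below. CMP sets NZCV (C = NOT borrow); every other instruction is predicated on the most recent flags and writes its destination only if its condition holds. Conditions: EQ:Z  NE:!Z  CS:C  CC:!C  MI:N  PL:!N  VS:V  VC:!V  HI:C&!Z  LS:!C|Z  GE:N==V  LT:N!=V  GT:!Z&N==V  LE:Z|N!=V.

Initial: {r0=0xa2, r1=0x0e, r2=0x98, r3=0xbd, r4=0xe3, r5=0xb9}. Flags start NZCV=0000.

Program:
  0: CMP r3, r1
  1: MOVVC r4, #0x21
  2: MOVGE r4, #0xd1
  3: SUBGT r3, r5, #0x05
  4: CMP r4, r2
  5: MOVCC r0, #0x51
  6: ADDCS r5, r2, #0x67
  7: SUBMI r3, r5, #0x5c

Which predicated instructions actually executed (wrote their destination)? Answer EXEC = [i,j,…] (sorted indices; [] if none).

[0] flags=1010 → (cmp)
[1] flags=1010 VC?T → r4=0x21
[2] flags=1010 GE?F → skip
[3] flags=1010 GT?F → skip
[4] flags=1001 → (cmp)
[5] flags=1001 CC?T → r0=0x51
[6] flags=1001 CS?F → skip
[7] flags=1001 MI?T → r3=0x5d

EXEC = [1,5,7]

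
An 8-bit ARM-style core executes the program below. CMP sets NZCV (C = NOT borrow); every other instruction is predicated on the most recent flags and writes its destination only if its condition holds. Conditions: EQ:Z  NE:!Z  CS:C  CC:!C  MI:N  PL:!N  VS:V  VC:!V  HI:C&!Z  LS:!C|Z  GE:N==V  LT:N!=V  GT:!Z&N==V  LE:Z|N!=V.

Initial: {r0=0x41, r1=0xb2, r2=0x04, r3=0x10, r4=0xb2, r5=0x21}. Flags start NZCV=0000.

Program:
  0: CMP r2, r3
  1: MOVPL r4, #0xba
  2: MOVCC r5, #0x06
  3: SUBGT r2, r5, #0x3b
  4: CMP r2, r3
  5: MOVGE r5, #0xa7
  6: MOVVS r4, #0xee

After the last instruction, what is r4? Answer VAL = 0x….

VAL = 0xb2

[0] flags=1000 → (cmp)
[1] flags=1000 PL?F → skip
[2] flags=1000 CC?T → r5=0x06
[3] flags=1000 GT?F → skip
[4] flags=1000 → (cmp)
[5] flags=1000 GE?F → skip
[6] flags=1000 VS?F → skip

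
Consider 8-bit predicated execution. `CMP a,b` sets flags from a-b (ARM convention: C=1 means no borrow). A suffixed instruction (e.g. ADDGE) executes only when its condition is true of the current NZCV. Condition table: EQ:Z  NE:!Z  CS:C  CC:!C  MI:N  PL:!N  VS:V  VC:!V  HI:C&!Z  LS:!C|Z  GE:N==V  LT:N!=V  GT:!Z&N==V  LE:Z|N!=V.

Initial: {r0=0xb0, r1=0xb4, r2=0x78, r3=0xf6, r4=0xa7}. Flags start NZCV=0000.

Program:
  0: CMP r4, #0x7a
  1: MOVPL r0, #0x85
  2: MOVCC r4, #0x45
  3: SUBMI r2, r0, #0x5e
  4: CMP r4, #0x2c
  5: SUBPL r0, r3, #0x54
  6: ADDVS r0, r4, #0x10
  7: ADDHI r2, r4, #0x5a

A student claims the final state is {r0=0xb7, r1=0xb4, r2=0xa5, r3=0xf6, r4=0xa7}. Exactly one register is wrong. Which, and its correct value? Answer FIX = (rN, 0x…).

FIX = (r2, 0x01)

0: ✓ CMP  NZCV=0011
1: ✓ MOVPL  r0←0x85
2: · MOVCC
3: · SUBMI
4: ✓ CMP  NZCV=0011
5: ✓ SUBPL  r0←0xa2
6: ✓ ADDVS  r0←0xb7
7: ✓ ADDHI  r2←0x01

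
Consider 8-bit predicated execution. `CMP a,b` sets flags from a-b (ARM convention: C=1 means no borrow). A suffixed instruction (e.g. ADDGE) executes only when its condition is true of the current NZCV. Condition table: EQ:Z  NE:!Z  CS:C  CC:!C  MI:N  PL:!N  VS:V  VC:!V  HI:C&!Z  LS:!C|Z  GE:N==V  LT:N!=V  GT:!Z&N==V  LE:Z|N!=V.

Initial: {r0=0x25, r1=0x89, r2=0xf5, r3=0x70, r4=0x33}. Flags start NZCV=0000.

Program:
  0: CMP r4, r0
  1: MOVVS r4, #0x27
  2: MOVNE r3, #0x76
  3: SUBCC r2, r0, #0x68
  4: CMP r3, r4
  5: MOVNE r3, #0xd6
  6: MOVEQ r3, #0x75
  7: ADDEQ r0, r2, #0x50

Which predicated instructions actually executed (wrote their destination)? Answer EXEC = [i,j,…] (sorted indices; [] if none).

0: ✓ CMP  NZCV=0010
1: · MOVVS
2: ✓ MOVNE  r3←0x76
3: · SUBCC
4: ✓ CMP  NZCV=0010
5: ✓ MOVNE  r3←0xd6
6: · MOVEQ
7: · ADDEQ

EXEC = [2,5]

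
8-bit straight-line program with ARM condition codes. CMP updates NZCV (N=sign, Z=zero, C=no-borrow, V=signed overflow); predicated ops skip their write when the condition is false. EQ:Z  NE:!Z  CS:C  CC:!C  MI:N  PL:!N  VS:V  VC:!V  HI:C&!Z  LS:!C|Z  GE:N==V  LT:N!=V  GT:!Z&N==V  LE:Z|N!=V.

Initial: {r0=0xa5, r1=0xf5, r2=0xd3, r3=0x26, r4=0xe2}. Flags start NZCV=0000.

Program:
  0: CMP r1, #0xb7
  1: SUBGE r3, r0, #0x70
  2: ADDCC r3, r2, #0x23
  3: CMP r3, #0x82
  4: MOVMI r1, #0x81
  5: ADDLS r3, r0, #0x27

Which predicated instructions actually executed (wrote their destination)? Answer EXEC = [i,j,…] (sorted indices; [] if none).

[0] flags=0010 → (cmp)
[1] flags=0010 GE?T → r3=0x35
[2] flags=0010 CC?F → skip
[3] flags=1001 → (cmp)
[4] flags=1001 MI?T → r1=0x81
[5] flags=1001 LS?T → r3=0xcc

EXEC = [1,4,5]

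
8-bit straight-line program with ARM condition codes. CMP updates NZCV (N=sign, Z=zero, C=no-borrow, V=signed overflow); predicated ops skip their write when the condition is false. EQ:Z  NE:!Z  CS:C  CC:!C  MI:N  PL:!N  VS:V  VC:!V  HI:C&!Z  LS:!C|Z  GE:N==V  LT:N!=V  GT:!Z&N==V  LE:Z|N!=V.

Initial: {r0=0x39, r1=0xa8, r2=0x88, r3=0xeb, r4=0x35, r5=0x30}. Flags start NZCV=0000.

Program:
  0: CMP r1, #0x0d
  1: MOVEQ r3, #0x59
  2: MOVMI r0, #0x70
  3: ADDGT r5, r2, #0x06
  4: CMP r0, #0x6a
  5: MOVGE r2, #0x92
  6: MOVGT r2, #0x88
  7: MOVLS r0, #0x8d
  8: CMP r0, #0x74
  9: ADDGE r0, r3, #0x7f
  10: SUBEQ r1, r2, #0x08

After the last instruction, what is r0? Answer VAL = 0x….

VAL = 0x70

[0] flags=1010 → (cmp)
[1] flags=1010 EQ?F → skip
[2] flags=1010 MI?T → r0=0x70
[3] flags=1010 GT?F → skip
[4] flags=0010 → (cmp)
[5] flags=0010 GE?T → r2=0x92
[6] flags=0010 GT?T → r2=0x88
[7] flags=0010 LS?F → skip
[8] flags=1000 → (cmp)
[9] flags=1000 GE?F → skip
[10] flags=1000 EQ?F → skip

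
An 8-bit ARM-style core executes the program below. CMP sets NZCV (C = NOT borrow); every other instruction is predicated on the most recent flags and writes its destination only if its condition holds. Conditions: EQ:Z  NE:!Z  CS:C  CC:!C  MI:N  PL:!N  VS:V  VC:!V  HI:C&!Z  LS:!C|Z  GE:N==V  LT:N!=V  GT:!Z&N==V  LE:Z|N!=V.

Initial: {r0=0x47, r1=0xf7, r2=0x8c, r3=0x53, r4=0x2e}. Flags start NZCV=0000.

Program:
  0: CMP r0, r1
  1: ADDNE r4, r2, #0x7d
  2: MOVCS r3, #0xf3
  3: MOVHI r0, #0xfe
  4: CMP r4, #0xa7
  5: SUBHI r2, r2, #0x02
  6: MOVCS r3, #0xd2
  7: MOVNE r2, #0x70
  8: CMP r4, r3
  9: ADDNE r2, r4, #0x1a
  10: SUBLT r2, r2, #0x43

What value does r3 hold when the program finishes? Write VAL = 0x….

[0] flags=0000 → (cmp)
[1] flags=0000 NE?T → r4=0x09
[2] flags=0000 CS?F → skip
[3] flags=0000 HI?F → skip
[4] flags=0000 → (cmp)
[5] flags=0000 HI?F → skip
[6] flags=0000 CS?F → skip
[7] flags=0000 NE?T → r2=0x70
[8] flags=1000 → (cmp)
[9] flags=1000 NE?T → r2=0x23
[10] flags=1000 LT?T → r2=0xe0

VAL = 0x53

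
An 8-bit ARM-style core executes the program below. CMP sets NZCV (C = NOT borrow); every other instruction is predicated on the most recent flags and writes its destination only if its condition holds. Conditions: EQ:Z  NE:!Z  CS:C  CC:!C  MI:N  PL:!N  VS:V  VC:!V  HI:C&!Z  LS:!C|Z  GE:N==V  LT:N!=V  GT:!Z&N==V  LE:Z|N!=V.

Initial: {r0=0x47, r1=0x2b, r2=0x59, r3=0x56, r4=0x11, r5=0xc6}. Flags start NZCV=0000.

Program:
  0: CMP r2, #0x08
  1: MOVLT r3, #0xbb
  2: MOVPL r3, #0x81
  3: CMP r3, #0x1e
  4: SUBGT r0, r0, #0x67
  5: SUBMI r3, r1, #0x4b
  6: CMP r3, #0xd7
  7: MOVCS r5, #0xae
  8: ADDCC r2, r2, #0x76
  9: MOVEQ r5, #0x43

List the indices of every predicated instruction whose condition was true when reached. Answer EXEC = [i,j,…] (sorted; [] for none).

EXEC = [2,8]

[0] flags=0010 → (cmp)
[1] flags=0010 LT?F → skip
[2] flags=0010 PL?T → r3=0x81
[3] flags=0011 → (cmp)
[4] flags=0011 GT?F → skip
[5] flags=0011 MI?F → skip
[6] flags=1000 → (cmp)
[7] flags=1000 CS?F → skip
[8] flags=1000 CC?T → r2=0xcf
[9] flags=1000 EQ?F → skip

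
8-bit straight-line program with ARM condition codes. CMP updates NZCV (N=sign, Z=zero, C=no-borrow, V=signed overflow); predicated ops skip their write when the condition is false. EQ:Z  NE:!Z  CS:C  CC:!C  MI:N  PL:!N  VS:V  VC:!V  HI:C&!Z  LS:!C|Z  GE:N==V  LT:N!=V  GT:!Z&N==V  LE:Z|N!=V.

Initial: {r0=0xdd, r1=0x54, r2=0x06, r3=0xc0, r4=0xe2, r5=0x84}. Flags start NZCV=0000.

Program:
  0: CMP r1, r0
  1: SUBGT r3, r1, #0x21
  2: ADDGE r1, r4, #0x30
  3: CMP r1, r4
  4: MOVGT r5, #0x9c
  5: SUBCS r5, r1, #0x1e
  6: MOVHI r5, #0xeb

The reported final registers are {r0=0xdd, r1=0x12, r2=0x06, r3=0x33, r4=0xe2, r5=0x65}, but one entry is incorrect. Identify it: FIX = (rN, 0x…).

FIX = (r5, 0x9c)

[0] flags=0000 → (cmp)
[1] flags=0000 GT?T → r3=0x33
[2] flags=0000 GE?T → r1=0x12
[3] flags=0000 → (cmp)
[4] flags=0000 GT?T → r5=0x9c
[5] flags=0000 CS?F → skip
[6] flags=0000 HI?F → skip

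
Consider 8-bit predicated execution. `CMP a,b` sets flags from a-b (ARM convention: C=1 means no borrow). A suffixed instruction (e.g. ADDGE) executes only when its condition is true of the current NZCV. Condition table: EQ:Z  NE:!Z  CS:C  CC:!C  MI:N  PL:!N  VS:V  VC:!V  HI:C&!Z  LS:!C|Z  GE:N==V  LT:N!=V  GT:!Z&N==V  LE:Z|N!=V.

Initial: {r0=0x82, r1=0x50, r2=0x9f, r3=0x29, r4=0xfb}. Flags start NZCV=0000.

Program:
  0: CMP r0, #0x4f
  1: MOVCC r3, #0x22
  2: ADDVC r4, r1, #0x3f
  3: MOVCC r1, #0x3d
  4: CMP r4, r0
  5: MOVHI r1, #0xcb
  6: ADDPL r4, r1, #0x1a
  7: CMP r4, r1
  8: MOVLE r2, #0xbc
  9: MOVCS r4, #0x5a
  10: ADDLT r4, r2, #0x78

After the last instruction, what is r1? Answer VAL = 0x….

0: ✓ CMP  NZCV=0011
1: · MOVCC
2: · ADDVC
3: · MOVCC
4: ✓ CMP  NZCV=0010
5: ✓ MOVHI  r1←0xcb
6: ✓ ADDPL  r4←0xe5
7: ✓ CMP  NZCV=0010
8: · MOVLE
9: ✓ MOVCS  r4←0x5a
10: · ADDLT

VAL = 0xcb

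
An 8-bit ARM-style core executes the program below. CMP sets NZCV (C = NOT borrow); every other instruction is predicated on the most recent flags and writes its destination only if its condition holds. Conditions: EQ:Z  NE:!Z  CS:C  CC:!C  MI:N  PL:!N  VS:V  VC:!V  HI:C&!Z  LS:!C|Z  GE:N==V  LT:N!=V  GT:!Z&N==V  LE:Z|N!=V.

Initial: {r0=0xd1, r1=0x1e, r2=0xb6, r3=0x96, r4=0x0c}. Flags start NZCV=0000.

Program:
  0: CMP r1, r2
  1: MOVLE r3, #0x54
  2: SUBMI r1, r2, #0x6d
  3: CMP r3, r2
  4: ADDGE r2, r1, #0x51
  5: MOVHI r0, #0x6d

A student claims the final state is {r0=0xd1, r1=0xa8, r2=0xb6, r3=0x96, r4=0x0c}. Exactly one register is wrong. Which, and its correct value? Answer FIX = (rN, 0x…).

FIX = (r1, 0x1e)

[0] flags=0000 → (cmp)
[1] flags=0000 LE?F → skip
[2] flags=0000 MI?F → skip
[3] flags=1000 → (cmp)
[4] flags=1000 GE?F → skip
[5] flags=1000 HI?F → skip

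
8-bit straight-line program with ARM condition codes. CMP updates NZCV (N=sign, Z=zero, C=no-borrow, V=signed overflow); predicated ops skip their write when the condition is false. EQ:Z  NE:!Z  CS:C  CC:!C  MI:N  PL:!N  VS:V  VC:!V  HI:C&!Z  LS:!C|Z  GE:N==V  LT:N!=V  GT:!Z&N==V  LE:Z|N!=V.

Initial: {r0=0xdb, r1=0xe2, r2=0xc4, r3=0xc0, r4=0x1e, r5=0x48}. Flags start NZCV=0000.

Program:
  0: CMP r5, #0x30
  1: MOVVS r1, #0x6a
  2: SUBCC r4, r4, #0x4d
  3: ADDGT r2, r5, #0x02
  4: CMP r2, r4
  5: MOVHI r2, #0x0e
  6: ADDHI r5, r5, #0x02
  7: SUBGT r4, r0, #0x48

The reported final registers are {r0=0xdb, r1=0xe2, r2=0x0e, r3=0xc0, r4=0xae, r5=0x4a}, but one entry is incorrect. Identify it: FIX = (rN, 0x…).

FIX = (r4, 0x93)

0: ✓ CMP  NZCV=0010
1: · MOVVS
2: · SUBCC
3: ✓ ADDGT  r2←0x4a
4: ✓ CMP  NZCV=0010
5: ✓ MOVHI  r2←0x0e
6: ✓ ADDHI  r5←0x4a
7: ✓ SUBGT  r4←0x93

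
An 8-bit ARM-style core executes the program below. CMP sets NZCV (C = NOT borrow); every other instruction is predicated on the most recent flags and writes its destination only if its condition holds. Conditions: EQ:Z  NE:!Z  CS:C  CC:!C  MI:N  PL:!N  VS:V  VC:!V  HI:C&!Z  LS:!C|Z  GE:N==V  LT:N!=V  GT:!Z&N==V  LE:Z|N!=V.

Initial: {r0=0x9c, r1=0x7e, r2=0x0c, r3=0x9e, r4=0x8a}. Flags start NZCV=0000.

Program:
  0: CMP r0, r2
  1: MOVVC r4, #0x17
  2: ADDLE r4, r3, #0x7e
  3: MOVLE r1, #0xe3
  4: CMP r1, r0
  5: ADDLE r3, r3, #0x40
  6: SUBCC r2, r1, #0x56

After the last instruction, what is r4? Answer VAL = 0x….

[0] flags=1010 → (cmp)
[1] flags=1010 VC?T → r4=0x17
[2] flags=1010 LE?T → r4=0x1c
[3] flags=1010 LE?T → r1=0xe3
[4] flags=0010 → (cmp)
[5] flags=0010 LE?F → skip
[6] flags=0010 CC?F → skip

VAL = 0x1c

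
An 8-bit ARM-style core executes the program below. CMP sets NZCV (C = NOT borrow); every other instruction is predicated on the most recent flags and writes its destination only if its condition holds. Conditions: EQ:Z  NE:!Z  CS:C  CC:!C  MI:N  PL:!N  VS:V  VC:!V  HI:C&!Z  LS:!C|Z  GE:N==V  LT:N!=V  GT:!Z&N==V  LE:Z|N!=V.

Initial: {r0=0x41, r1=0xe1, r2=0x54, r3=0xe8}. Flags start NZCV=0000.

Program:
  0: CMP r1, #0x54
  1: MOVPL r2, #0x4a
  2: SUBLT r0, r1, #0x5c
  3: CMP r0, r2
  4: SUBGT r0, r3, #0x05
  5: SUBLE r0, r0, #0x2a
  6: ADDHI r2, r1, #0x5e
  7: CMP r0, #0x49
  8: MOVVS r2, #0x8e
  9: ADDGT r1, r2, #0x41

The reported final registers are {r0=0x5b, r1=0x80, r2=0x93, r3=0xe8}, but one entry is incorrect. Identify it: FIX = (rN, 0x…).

[0] flags=1010 → (cmp)
[1] flags=1010 PL?F → skip
[2] flags=1010 LT?T → r0=0x85
[3] flags=0011 → (cmp)
[4] flags=0011 GT?F → skip
[5] flags=0011 LE?T → r0=0x5b
[6] flags=0011 HI?T → r2=0x3f
[7] flags=0010 → (cmp)
[8] flags=0010 VS?F → skip
[9] flags=0010 GT?T → r1=0x80

FIX = (r2, 0x3f)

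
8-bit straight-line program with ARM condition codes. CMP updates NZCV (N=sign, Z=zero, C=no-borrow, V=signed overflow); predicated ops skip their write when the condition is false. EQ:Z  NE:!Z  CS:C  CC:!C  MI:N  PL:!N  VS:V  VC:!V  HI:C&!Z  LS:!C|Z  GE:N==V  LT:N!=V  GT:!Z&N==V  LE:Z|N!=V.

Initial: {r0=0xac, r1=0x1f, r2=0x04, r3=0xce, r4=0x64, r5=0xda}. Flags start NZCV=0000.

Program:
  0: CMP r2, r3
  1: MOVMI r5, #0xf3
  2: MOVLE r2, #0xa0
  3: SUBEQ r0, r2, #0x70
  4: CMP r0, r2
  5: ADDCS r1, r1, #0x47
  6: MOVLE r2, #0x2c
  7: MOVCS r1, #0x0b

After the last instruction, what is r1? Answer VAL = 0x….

VAL = 0x0b

[0] flags=0000 → (cmp)
[1] flags=0000 MI?F → skip
[2] flags=0000 LE?F → skip
[3] flags=0000 EQ?F → skip
[4] flags=1010 → (cmp)
[5] flags=1010 CS?T → r1=0x66
[6] flags=1010 LE?T → r2=0x2c
[7] flags=1010 CS?T → r1=0x0b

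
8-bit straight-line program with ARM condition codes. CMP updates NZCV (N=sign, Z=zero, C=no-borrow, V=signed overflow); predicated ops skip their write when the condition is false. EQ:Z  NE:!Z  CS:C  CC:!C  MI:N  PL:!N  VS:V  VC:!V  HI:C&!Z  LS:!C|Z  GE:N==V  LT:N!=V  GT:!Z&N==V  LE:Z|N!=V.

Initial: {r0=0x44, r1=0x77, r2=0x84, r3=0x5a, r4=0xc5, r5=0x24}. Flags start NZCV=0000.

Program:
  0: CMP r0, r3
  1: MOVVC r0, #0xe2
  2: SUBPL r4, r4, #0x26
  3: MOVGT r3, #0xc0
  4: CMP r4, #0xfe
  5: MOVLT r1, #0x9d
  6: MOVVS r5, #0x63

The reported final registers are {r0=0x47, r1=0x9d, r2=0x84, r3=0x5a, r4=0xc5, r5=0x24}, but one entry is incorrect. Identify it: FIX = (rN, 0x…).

0: ✓ CMP  NZCV=1000
1: ✓ MOVVC  r0←0xe2
2: · SUBPL
3: · MOVGT
4: ✓ CMP  NZCV=1000
5: ✓ MOVLT  r1←0x9d
6: · MOVVS

FIX = (r0, 0xe2)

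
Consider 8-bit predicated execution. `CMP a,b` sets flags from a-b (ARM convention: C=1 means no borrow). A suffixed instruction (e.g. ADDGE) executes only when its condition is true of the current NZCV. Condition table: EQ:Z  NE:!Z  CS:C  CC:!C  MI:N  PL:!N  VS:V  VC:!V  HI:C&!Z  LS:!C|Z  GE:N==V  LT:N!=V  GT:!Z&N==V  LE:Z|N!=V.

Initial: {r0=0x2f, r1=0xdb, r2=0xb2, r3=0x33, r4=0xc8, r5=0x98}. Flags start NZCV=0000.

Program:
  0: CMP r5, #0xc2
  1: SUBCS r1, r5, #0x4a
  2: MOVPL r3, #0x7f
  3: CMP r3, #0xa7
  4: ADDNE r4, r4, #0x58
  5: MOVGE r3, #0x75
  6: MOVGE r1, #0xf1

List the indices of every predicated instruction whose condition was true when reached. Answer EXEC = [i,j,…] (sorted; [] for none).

0: ✓ CMP  NZCV=1000
1: · SUBCS
2: · MOVPL
3: ✓ CMP  NZCV=1001
4: ✓ ADDNE  r4←0x20
5: ✓ MOVGE  r3←0x75
6: ✓ MOVGE  r1←0xf1

EXEC = [4,5,6]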